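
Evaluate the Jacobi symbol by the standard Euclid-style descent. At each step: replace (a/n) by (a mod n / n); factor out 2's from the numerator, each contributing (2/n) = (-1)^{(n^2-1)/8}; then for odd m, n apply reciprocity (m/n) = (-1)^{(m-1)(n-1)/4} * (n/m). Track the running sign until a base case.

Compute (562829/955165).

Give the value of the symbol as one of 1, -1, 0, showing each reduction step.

flip (562829/955165) -> (955165/562829): both odd, 562829 mod 4 = 1, 955165 mod 4 = 1, so the flip contributes +1; sign now +1
(955165/562829): 955165 mod 562829 = 392336, so (955165/562829) = (392336/562829)
factor out 2^4: 392336 = 2^4·24521; with 562829 mod 8 = 5, (2/562829) = -1; sign now +1; continue with (24521/562829)
flip (24521/562829) -> (562829/24521): both odd, 24521 mod 4 = 1, 562829 mod 4 = 1, so the flip contributes +1; sign now +1
(562829/24521): 562829 mod 24521 = 23367, so (562829/24521) = (23367/24521)
flip (23367/24521) -> (24521/23367): both odd, 23367 mod 4 = 3, 24521 mod 4 = 1, so the flip contributes +1; sign now +1
(24521/23367): 24521 mod 23367 = 1154, so (24521/23367) = (1154/23367)
factor out 2^1: 1154 = 2^1·577; with 23367 mod 8 = 7, (2/23367) = +1; sign now +1; continue with (577/23367)
flip (577/23367) -> (23367/577): both odd, 577 mod 4 = 1, 23367 mod 4 = 3, so the flip contributes +1; sign now +1
(23367/577): 23367 mod 577 = 287, so (23367/577) = (287/577)
flip (287/577) -> (577/287): both odd, 287 mod 4 = 3, 577 mod 4 = 1, so the flip contributes +1; sign now +1
(577/287): 577 mod 287 = 3, so (577/287) = (3/287)
flip (3/287) -> (287/3): both odd, 3 mod 4 = 3, 287 mod 4 = 3, so the flip contributes -1; sign now -1
(287/3): 287 mod 3 = 2, so (287/3) = (2/3)
factor out 2^1: 2 = 2^1·1; with 3 mod 8 = 3, (2/3) = -1; sign now +1; continue with (1/3)
reached (1/3) = 1, so the symbol is +1

1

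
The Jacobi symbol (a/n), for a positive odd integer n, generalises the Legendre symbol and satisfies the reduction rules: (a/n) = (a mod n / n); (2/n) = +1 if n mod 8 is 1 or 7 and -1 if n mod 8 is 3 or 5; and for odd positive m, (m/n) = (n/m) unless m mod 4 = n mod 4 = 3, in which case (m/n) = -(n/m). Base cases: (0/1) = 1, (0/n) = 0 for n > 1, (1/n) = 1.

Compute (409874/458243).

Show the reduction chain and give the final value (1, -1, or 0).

1

factor out 2^1: 409874 = 2^1·204937; with 458243 mod 8 = 3, (2/458243) = -1; sign now -1; continue with (204937/458243)
flip (204937/458243) -> (458243/204937): both odd, 204937 mod 4 = 1, 458243 mod 4 = 3, so the flip contributes +1; sign now -1
(458243/204937): 458243 mod 204937 = 48369, so (458243/204937) = (48369/204937)
flip (48369/204937) -> (204937/48369): both odd, 48369 mod 4 = 1, 204937 mod 4 = 1, so the flip contributes +1; sign now -1
(204937/48369): 204937 mod 48369 = 11461, so (204937/48369) = (11461/48369)
flip (11461/48369) -> (48369/11461): both odd, 11461 mod 4 = 1, 48369 mod 4 = 1, so the flip contributes +1; sign now -1
(48369/11461): 48369 mod 11461 = 2525, so (48369/11461) = (2525/11461)
flip (2525/11461) -> (11461/2525): both odd, 2525 mod 4 = 1, 11461 mod 4 = 1, so the flip contributes +1; sign now -1
(11461/2525): 11461 mod 2525 = 1361, so (11461/2525) = (1361/2525)
flip (1361/2525) -> (2525/1361): both odd, 1361 mod 4 = 1, 2525 mod 4 = 1, so the flip contributes +1; sign now -1
(2525/1361): 2525 mod 1361 = 1164, so (2525/1361) = (1164/1361)
factor out 2^2: 1164 = 2^2·291; with 1361 mod 8 = 1, (2/1361) = +1; sign now -1; continue with (291/1361)
flip (291/1361) -> (1361/291): both odd, 291 mod 4 = 3, 1361 mod 4 = 1, so the flip contributes +1; sign now -1
(1361/291): 1361 mod 291 = 197, so (1361/291) = (197/291)
flip (197/291) -> (291/197): both odd, 197 mod 4 = 1, 291 mod 4 = 3, so the flip contributes +1; sign now -1
(291/197): 291 mod 197 = 94, so (291/197) = (94/197)
factor out 2^1: 94 = 2^1·47; with 197 mod 8 = 5, (2/197) = -1; sign now +1; continue with (47/197)
flip (47/197) -> (197/47): both odd, 47 mod 4 = 3, 197 mod 4 = 1, so the flip contributes +1; sign now +1
(197/47): 197 mod 47 = 9, so (197/47) = (9/47)
flip (9/47) -> (47/9): both odd, 9 mod 4 = 1, 47 mod 4 = 3, so the flip contributes +1; sign now +1
(47/9): 47 mod 9 = 2, so (47/9) = (2/9)
factor out 2^1: 2 = 2^1·1; with 9 mod 8 = 1, (2/9) = +1; sign now +1; continue with (1/9)
reached (1/9) = 1, so the symbol is +1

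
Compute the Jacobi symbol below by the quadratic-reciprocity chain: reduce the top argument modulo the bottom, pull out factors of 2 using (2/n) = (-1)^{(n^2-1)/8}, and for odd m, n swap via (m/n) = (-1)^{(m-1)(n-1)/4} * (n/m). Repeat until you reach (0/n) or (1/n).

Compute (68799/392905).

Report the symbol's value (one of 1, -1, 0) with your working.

flip (68799/392905) -> (392905/68799): both odd, 68799 mod 4 = 3, 392905 mod 4 = 1, so the flip contributes +1; sign now +1
(392905/68799): 392905 mod 68799 = 48910, so (392905/68799) = (48910/68799)
factor out 2^1: 48910 = 2^1·24455; with 68799 mod 8 = 7, (2/68799) = +1; sign now +1; continue with (24455/68799)
flip (24455/68799) -> (68799/24455): both odd, 24455 mod 4 = 3, 68799 mod 4 = 3, so the flip contributes -1; sign now -1
(68799/24455): 68799 mod 24455 = 19889, so (68799/24455) = (19889/24455)
flip (19889/24455) -> (24455/19889): both odd, 19889 mod 4 = 1, 24455 mod 4 = 3, so the flip contributes +1; sign now -1
(24455/19889): 24455 mod 19889 = 4566, so (24455/19889) = (4566/19889)
factor out 2^1: 4566 = 2^1·2283; with 19889 mod 8 = 1, (2/19889) = +1; sign now -1; continue with (2283/19889)
flip (2283/19889) -> (19889/2283): both odd, 2283 mod 4 = 3, 19889 mod 4 = 1, so the flip contributes +1; sign now -1
(19889/2283): 19889 mod 2283 = 1625, so (19889/2283) = (1625/2283)
flip (1625/2283) -> (2283/1625): both odd, 1625 mod 4 = 1, 2283 mod 4 = 3, so the flip contributes +1; sign now -1
(2283/1625): 2283 mod 1625 = 658, so (2283/1625) = (658/1625)
factor out 2^1: 658 = 2^1·329; with 1625 mod 8 = 1, (2/1625) = +1; sign now -1; continue with (329/1625)
flip (329/1625) -> (1625/329): both odd, 329 mod 4 = 1, 1625 mod 4 = 1, so the flip contributes +1; sign now -1
(1625/329): 1625 mod 329 = 309, so (1625/329) = (309/329)
flip (309/329) -> (329/309): both odd, 309 mod 4 = 1, 329 mod 4 = 1, so the flip contributes +1; sign now -1
(329/309): 329 mod 309 = 20, so (329/309) = (20/309)
factor out 2^2: 20 = 2^2·5; with 309 mod 8 = 5, (2/309) = -1; sign now -1; continue with (5/309)
flip (5/309) -> (309/5): both odd, 5 mod 4 = 1, 309 mod 4 = 1, so the flip contributes +1; sign now -1
(309/5): 309 mod 5 = 4, so (309/5) = (4/5)
factor out 2^2: 4 = 2^2·1; with 5 mod 8 = 5, (2/5) = -1; sign now -1; continue with (1/5)
reached (1/5) = 1, so the symbol is -1

-1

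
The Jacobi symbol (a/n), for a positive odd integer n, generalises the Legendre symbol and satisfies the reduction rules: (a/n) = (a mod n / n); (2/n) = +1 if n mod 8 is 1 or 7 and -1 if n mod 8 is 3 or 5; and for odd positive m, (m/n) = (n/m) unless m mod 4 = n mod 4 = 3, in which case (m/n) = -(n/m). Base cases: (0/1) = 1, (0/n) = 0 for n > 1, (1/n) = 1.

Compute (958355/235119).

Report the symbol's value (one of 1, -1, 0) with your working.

-1

(958355/235119) = (17879/235119)   [reduce mod 235119]
reciprocity: (17879/235119) = -1·(235119/17879) since 17879 mod 4 = 3, 235119 mod 4 = 3; sign now -1
(235119/17879) = (2692/17879)   [reduce mod 17879]
2692 = 2^2·673; (2/17879) = +1 since 17879 mod 8 = 7, so (2692/17879) = (+1)^2·(673/17879); sign now -1
reciprocity: (673/17879) = +1·(17879/673) since 673 mod 4 = 1, 17879 mod 4 = 3; sign now -1
(17879/673) = (381/673)   [reduce mod 673]
reciprocity: (381/673) = +1·(673/381) since 381 mod 4 = 1, 673 mod 4 = 1; sign now -1
(673/381) = (292/381)   [reduce mod 381]
292 = 2^2·73; (2/381) = -1 since 381 mod 8 = 5, so (292/381) = (-1)^2·(73/381); sign now -1
reciprocity: (73/381) = +1·(381/73) since 73 mod 4 = 1, 381 mod 4 = 1; sign now -1
(381/73) = (16/73)   [reduce mod 73]
16 = 2^4·1; (2/73) = +1 since 73 mod 8 = 1, so (16/73) = (+1)^4·(1/73); sign now -1
(1/73) = 1; final value = sign = -1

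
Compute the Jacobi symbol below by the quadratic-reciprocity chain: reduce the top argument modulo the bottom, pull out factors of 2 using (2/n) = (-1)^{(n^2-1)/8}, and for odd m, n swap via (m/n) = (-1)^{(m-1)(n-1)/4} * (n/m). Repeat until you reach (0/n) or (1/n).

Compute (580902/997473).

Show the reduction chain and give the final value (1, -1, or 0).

0

factor out 2^1: 580902 = 2^1·290451; with 997473 mod 8 = 1, (2/997473) = +1; sign now +1; continue with (290451/997473)
flip (290451/997473) -> (997473/290451): both odd, 290451 mod 4 = 3, 997473 mod 4 = 1, so the flip contributes +1; sign now +1
(997473/290451): 997473 mod 290451 = 126120, so (997473/290451) = (126120/290451)
factor out 2^3: 126120 = 2^3·15765; with 290451 mod 8 = 3, (2/290451) = -1; sign now -1; continue with (15765/290451)
flip (15765/290451) -> (290451/15765): both odd, 15765 mod 4 = 1, 290451 mod 4 = 3, so the flip contributes +1; sign now -1
(290451/15765): 290451 mod 15765 = 6681, so (290451/15765) = (6681/15765)
flip (6681/15765) -> (15765/6681): both odd, 6681 mod 4 = 1, 15765 mod 4 = 1, so the flip contributes +1; sign now -1
(15765/6681): 15765 mod 6681 = 2403, so (15765/6681) = (2403/6681)
flip (2403/6681) -> (6681/2403): both odd, 2403 mod 4 = 3, 6681 mod 4 = 1, so the flip contributes +1; sign now -1
(6681/2403): 6681 mod 2403 = 1875, so (6681/2403) = (1875/2403)
flip (1875/2403) -> (2403/1875): both odd, 1875 mod 4 = 3, 2403 mod 4 = 3, so the flip contributes -1; sign now +1
(2403/1875): 2403 mod 1875 = 528, so (2403/1875) = (528/1875)
factor out 2^4: 528 = 2^4·33; with 1875 mod 8 = 3, (2/1875) = -1; sign now +1; continue with (33/1875)
flip (33/1875) -> (1875/33): both odd, 33 mod 4 = 1, 1875 mod 4 = 3, so the flip contributes +1; sign now +1
(1875/33): 1875 mod 33 = 27, so (1875/33) = (27/33)
flip (27/33) -> (33/27): both odd, 27 mod 4 = 3, 33 mod 4 = 1, so the flip contributes +1; sign now +1
(33/27): 33 mod 27 = 6, so (33/27) = (6/27)
factor out 2^1: 6 = 2^1·3; with 27 mod 8 = 3, (2/27) = -1; sign now -1; continue with (3/27)
flip (3/27) -> (27/3): both odd, 3 mod 4 = 3, 27 mod 4 = 3, so the flip contributes -1; sign now +1
(27/3): 27 mod 3 = 0, so (27/3) = (0/3)
reached (0/3); gcd(a, n) > 1, so (0/3) = 0 and the symbol is 0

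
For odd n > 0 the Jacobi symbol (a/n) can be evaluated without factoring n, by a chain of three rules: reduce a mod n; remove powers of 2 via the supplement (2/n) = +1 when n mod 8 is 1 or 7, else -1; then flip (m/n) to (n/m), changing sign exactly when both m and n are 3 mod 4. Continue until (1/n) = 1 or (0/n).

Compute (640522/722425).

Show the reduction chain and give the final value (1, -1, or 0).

factor out 2^1: 640522 = 2^1·320261; with 722425 mod 8 = 1, (2/722425) = +1; sign now +1; continue with (320261/722425)
flip (320261/722425) -> (722425/320261): both odd, 320261 mod 4 = 1, 722425 mod 4 = 1, so the flip contributes +1; sign now +1
(722425/320261): 722425 mod 320261 = 81903, so (722425/320261) = (81903/320261)
flip (81903/320261) -> (320261/81903): both odd, 81903 mod 4 = 3, 320261 mod 4 = 1, so the flip contributes +1; sign now +1
(320261/81903): 320261 mod 81903 = 74552, so (320261/81903) = (74552/81903)
factor out 2^3: 74552 = 2^3·9319; with 81903 mod 8 = 7, (2/81903) = +1; sign now +1; continue with (9319/81903)
flip (9319/81903) -> (81903/9319): both odd, 9319 mod 4 = 3, 81903 mod 4 = 3, so the flip contributes -1; sign now -1
(81903/9319): 81903 mod 9319 = 7351, so (81903/9319) = (7351/9319)
flip (7351/9319) -> (9319/7351): both odd, 7351 mod 4 = 3, 9319 mod 4 = 3, so the flip contributes -1; sign now +1
(9319/7351): 9319 mod 7351 = 1968, so (9319/7351) = (1968/7351)
factor out 2^4: 1968 = 2^4·123; with 7351 mod 8 = 7, (2/7351) = +1; sign now +1; continue with (123/7351)
flip (123/7351) -> (7351/123): both odd, 123 mod 4 = 3, 7351 mod 4 = 3, so the flip contributes -1; sign now -1
(7351/123): 7351 mod 123 = 94, so (7351/123) = (94/123)
factor out 2^1: 94 = 2^1·47; with 123 mod 8 = 3, (2/123) = -1; sign now +1; continue with (47/123)
flip (47/123) -> (123/47): both odd, 47 mod 4 = 3, 123 mod 4 = 3, so the flip contributes -1; sign now -1
(123/47): 123 mod 47 = 29, so (123/47) = (29/47)
flip (29/47) -> (47/29): both odd, 29 mod 4 = 1, 47 mod 4 = 3, so the flip contributes +1; sign now -1
(47/29): 47 mod 29 = 18, so (47/29) = (18/29)
factor out 2^1: 18 = 2^1·9; with 29 mod 8 = 5, (2/29) = -1; sign now +1; continue with (9/29)
flip (9/29) -> (29/9): both odd, 9 mod 4 = 1, 29 mod 4 = 1, so the flip contributes +1; sign now +1
(29/9): 29 mod 9 = 2, so (29/9) = (2/9)
factor out 2^1: 2 = 2^1·1; with 9 mod 8 = 1, (2/9) = +1; sign now +1; continue with (1/9)
reached (1/9) = 1, so the symbol is +1

1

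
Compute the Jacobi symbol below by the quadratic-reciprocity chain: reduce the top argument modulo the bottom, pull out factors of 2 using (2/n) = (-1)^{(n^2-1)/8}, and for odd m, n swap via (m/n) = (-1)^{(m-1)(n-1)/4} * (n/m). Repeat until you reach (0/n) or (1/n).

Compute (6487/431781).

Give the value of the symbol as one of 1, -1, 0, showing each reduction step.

reciprocity: (6487/431781) = +1·(431781/6487) since 6487 mod 4 = 3, 431781 mod 4 = 1; sign now +1
(431781/6487) = (3639/6487)   [reduce mod 6487]
reciprocity: (3639/6487) = -1·(6487/3639) since 3639 mod 4 = 3, 6487 mod 4 = 3; sign now -1
(6487/3639) = (2848/3639)   [reduce mod 3639]
2848 = 2^5·89; (2/3639) = +1 since 3639 mod 8 = 7, so (2848/3639) = (+1)^5·(89/3639); sign now -1
reciprocity: (89/3639) = +1·(3639/89) since 89 mod 4 = 1, 3639 mod 4 = 3; sign now -1
(3639/89) = (79/89)   [reduce mod 89]
reciprocity: (79/89) = +1·(89/79) since 79 mod 4 = 3, 89 mod 4 = 1; sign now -1
(89/79) = (10/79)   [reduce mod 79]
10 = 2^1·5; (2/79) = +1 since 79 mod 8 = 7, so (10/79) = (+1)^1·(5/79); sign now -1
reciprocity: (5/79) = +1·(79/5) since 5 mod 4 = 1, 79 mod 4 = 3; sign now -1
(79/5) = (4/5)   [reduce mod 5]
4 = 2^2·1; (2/5) = -1 since 5 mod 8 = 5, so (4/5) = (-1)^2·(1/5); sign now -1
(1/5) = 1; final value = sign = -1

-1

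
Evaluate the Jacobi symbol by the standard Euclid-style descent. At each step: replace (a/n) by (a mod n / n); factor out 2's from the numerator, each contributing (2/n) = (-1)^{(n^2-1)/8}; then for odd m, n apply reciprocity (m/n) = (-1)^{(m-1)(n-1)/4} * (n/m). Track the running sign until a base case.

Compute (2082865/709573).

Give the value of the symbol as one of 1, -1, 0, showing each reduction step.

(2082865/709573) = (663719/709573)   [reduce mod 709573]
reciprocity: (663719/709573) = +1·(709573/663719) since 663719 mod 4 = 3, 709573 mod 4 = 1; sign now +1
(709573/663719) = (45854/663719)   [reduce mod 663719]
45854 = 2^1·22927; (2/663719) = +1 since 663719 mod 8 = 7, so (45854/663719) = (+1)^1·(22927/663719); sign now +1
reciprocity: (22927/663719) = -1·(663719/22927) since 22927 mod 4 = 3, 663719 mod 4 = 3; sign now -1
(663719/22927) = (21763/22927)   [reduce mod 22927]
reciprocity: (21763/22927) = -1·(22927/21763) since 21763 mod 4 = 3, 22927 mod 4 = 3; sign now +1
(22927/21763) = (1164/21763)   [reduce mod 21763]
1164 = 2^2·291; (2/21763) = -1 since 21763 mod 8 = 3, so (1164/21763) = (-1)^2·(291/21763); sign now +1
reciprocity: (291/21763) = -1·(21763/291) since 291 mod 4 = 3, 21763 mod 4 = 3; sign now -1
(21763/291) = (229/291)   [reduce mod 291]
reciprocity: (229/291) = +1·(291/229) since 229 mod 4 = 1, 291 mod 4 = 3; sign now -1
(291/229) = (62/229)   [reduce mod 229]
62 = 2^1·31; (2/229) = -1 since 229 mod 8 = 5, so (62/229) = (-1)^1·(31/229); sign now +1
reciprocity: (31/229) = +1·(229/31) since 31 mod 4 = 3, 229 mod 4 = 1; sign now +1
(229/31) = (12/31)   [reduce mod 31]
12 = 2^2·3; (2/31) = +1 since 31 mod 8 = 7, so (12/31) = (+1)^2·(3/31); sign now +1
reciprocity: (3/31) = -1·(31/3) since 3 mod 4 = 3, 31 mod 4 = 3; sign now -1
(31/3) = (1/3)   [reduce mod 3]
(1/3) = 1; final value = sign = -1

-1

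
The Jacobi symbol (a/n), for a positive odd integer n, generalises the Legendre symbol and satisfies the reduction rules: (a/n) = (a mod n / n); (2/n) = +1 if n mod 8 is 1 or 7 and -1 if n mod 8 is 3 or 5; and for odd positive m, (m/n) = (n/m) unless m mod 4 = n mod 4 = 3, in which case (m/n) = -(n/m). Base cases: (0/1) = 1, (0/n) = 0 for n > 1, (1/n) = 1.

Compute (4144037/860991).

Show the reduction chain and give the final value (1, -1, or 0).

(4144037/860991): 4144037 mod 860991 = 700073, so (4144037/860991) = (700073/860991)
flip (700073/860991) -> (860991/700073): both odd, 700073 mod 4 = 1, 860991 mod 4 = 3, so the flip contributes +1; sign now +1
(860991/700073): 860991 mod 700073 = 160918, so (860991/700073) = (160918/700073)
factor out 2^1: 160918 = 2^1·80459; with 700073 mod 8 = 1, (2/700073) = +1; sign now +1; continue with (80459/700073)
flip (80459/700073) -> (700073/80459): both odd, 80459 mod 4 = 3, 700073 mod 4 = 1, so the flip contributes +1; sign now +1
(700073/80459): 700073 mod 80459 = 56401, so (700073/80459) = (56401/80459)
flip (56401/80459) -> (80459/56401): both odd, 56401 mod 4 = 1, 80459 mod 4 = 3, so the flip contributes +1; sign now +1
(80459/56401): 80459 mod 56401 = 24058, so (80459/56401) = (24058/56401)
factor out 2^1: 24058 = 2^1·12029; with 56401 mod 8 = 1, (2/56401) = +1; sign now +1; continue with (12029/56401)
flip (12029/56401) -> (56401/12029): both odd, 12029 mod 4 = 1, 56401 mod 4 = 1, so the flip contributes +1; sign now +1
(56401/12029): 56401 mod 12029 = 8285, so (56401/12029) = (8285/12029)
flip (8285/12029) -> (12029/8285): both odd, 8285 mod 4 = 1, 12029 mod 4 = 1, so the flip contributes +1; sign now +1
(12029/8285): 12029 mod 8285 = 3744, so (12029/8285) = (3744/8285)
factor out 2^5: 3744 = 2^5·117; with 8285 mod 8 = 5, (2/8285) = -1; sign now -1; continue with (117/8285)
flip (117/8285) -> (8285/117): both odd, 117 mod 4 = 1, 8285 mod 4 = 1, so the flip contributes +1; sign now -1
(8285/117): 8285 mod 117 = 95, so (8285/117) = (95/117)
flip (95/117) -> (117/95): both odd, 95 mod 4 = 3, 117 mod 4 = 1, so the flip contributes +1; sign now -1
(117/95): 117 mod 95 = 22, so (117/95) = (22/95)
factor out 2^1: 22 = 2^1·11; with 95 mod 8 = 7, (2/95) = +1; sign now -1; continue with (11/95)
flip (11/95) -> (95/11): both odd, 11 mod 4 = 3, 95 mod 4 = 3, so the flip contributes -1; sign now +1
(95/11): 95 mod 11 = 7, so (95/11) = (7/11)
flip (7/11) -> (11/7): both odd, 7 mod 4 = 3, 11 mod 4 = 3, so the flip contributes -1; sign now -1
(11/7): 11 mod 7 = 4, so (11/7) = (4/7)
factor out 2^2: 4 = 2^2·1; with 7 mod 8 = 7, (2/7) = +1; sign now -1; continue with (1/7)
reached (1/7) = 1, so the symbol is -1

-1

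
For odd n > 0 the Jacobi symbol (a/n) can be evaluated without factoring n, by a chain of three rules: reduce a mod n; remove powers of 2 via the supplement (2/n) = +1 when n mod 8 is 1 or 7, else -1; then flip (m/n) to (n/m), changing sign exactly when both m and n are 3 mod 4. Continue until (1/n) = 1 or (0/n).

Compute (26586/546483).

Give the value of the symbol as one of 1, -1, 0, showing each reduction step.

0

factor out 2^1: 26586 = 2^1·13293; with 546483 mod 8 = 3, (2/546483) = -1; sign now -1; continue with (13293/546483)
flip (13293/546483) -> (546483/13293): both odd, 13293 mod 4 = 1, 546483 mod 4 = 3, so the flip contributes +1; sign now -1
(546483/13293): 546483 mod 13293 = 1470, so (546483/13293) = (1470/13293)
factor out 2^1: 1470 = 2^1·735; with 13293 mod 8 = 5, (2/13293) = -1; sign now +1; continue with (735/13293)
flip (735/13293) -> (13293/735): both odd, 735 mod 4 = 3, 13293 mod 4 = 1, so the flip contributes +1; sign now +1
(13293/735): 13293 mod 735 = 63, so (13293/735) = (63/735)
flip (63/735) -> (735/63): both odd, 63 mod 4 = 3, 735 mod 4 = 3, so the flip contributes -1; sign now -1
(735/63): 735 mod 63 = 42, so (735/63) = (42/63)
factor out 2^1: 42 = 2^1·21; with 63 mod 8 = 7, (2/63) = +1; sign now -1; continue with (21/63)
flip (21/63) -> (63/21): both odd, 21 mod 4 = 1, 63 mod 4 = 3, so the flip contributes +1; sign now -1
(63/21): 63 mod 21 = 0, so (63/21) = (0/21)
reached (0/21); gcd(a, n) > 1, so (0/21) = 0 and the symbol is 0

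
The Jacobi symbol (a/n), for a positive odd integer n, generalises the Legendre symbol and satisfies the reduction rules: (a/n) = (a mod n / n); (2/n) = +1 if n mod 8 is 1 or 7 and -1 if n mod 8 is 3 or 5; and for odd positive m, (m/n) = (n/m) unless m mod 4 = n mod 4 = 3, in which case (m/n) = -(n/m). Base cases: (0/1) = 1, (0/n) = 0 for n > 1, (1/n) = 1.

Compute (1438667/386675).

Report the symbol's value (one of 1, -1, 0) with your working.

(1438667/386675): 1438667 mod 386675 = 278642, so (1438667/386675) = (278642/386675)
factor out 2^1: 278642 = 2^1·139321; with 386675 mod 8 = 3, (2/386675) = -1; sign now -1; continue with (139321/386675)
flip (139321/386675) -> (386675/139321): both odd, 139321 mod 4 = 1, 386675 mod 4 = 3, so the flip contributes +1; sign now -1
(386675/139321): 386675 mod 139321 = 108033, so (386675/139321) = (108033/139321)
flip (108033/139321) -> (139321/108033): both odd, 108033 mod 4 = 1, 139321 mod 4 = 1, so the flip contributes +1; sign now -1
(139321/108033): 139321 mod 108033 = 31288, so (139321/108033) = (31288/108033)
factor out 2^3: 31288 = 2^3·3911; with 108033 mod 8 = 1, (2/108033) = +1; sign now -1; continue with (3911/108033)
flip (3911/108033) -> (108033/3911): both odd, 3911 mod 4 = 3, 108033 mod 4 = 1, so the flip contributes +1; sign now -1
(108033/3911): 108033 mod 3911 = 2436, so (108033/3911) = (2436/3911)
factor out 2^2: 2436 = 2^2·609; with 3911 mod 8 = 7, (2/3911) = +1; sign now -1; continue with (609/3911)
flip (609/3911) -> (3911/609): both odd, 609 mod 4 = 1, 3911 mod 4 = 3, so the flip contributes +1; sign now -1
(3911/609): 3911 mod 609 = 257, so (3911/609) = (257/609)
flip (257/609) -> (609/257): both odd, 257 mod 4 = 1, 609 mod 4 = 1, so the flip contributes +1; sign now -1
(609/257): 609 mod 257 = 95, so (609/257) = (95/257)
flip (95/257) -> (257/95): both odd, 95 mod 4 = 3, 257 mod 4 = 1, so the flip contributes +1; sign now -1
(257/95): 257 mod 95 = 67, so (257/95) = (67/95)
flip (67/95) -> (95/67): both odd, 67 mod 4 = 3, 95 mod 4 = 3, so the flip contributes -1; sign now +1
(95/67): 95 mod 67 = 28, so (95/67) = (28/67)
factor out 2^2: 28 = 2^2·7; with 67 mod 8 = 3, (2/67) = -1; sign now +1; continue with (7/67)
flip (7/67) -> (67/7): both odd, 7 mod 4 = 3, 67 mod 4 = 3, so the flip contributes -1; sign now -1
(67/7): 67 mod 7 = 4, so (67/7) = (4/7)
factor out 2^2: 4 = 2^2·1; with 7 mod 8 = 7, (2/7) = +1; sign now -1; continue with (1/7)
reached (1/7) = 1, so the symbol is -1

-1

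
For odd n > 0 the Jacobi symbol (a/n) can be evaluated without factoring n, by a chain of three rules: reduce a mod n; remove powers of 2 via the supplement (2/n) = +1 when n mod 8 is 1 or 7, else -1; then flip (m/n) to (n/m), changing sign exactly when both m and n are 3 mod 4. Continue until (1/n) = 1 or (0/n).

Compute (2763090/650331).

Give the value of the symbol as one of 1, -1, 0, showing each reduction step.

(2763090/650331): 2763090 mod 650331 = 161766, so (2763090/650331) = (161766/650331)
factor out 2^1: 161766 = 2^1·80883; with 650331 mod 8 = 3, (2/650331) = -1; sign now -1; continue with (80883/650331)
flip (80883/650331) -> (650331/80883): both odd, 80883 mod 4 = 3, 650331 mod 4 = 3, so the flip contributes -1; sign now +1
(650331/80883): 650331 mod 80883 = 3267, so (650331/80883) = (3267/80883)
flip (3267/80883) -> (80883/3267): both odd, 3267 mod 4 = 3, 80883 mod 4 = 3, so the flip contributes -1; sign now -1
(80883/3267): 80883 mod 3267 = 2475, so (80883/3267) = (2475/3267)
flip (2475/3267) -> (3267/2475): both odd, 2475 mod 4 = 3, 3267 mod 4 = 3, so the flip contributes -1; sign now +1
(3267/2475): 3267 mod 2475 = 792, so (3267/2475) = (792/2475)
factor out 2^3: 792 = 2^3·99; with 2475 mod 8 = 3, (2/2475) = -1; sign now -1; continue with (99/2475)
flip (99/2475) -> (2475/99): both odd, 99 mod 4 = 3, 2475 mod 4 = 3, so the flip contributes -1; sign now +1
(2475/99): 2475 mod 99 = 0, so (2475/99) = (0/99)
reached (0/99); gcd(a, n) > 1, so (0/99) = 0 and the symbol is 0

0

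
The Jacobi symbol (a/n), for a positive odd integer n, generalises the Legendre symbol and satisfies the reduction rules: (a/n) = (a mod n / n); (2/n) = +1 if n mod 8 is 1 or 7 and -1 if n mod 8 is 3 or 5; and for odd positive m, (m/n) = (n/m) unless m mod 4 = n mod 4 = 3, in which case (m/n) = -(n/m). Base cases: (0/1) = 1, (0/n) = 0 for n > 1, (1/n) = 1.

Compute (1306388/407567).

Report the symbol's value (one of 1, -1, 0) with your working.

(1306388/407567): 1306388 mod 407567 = 83687, so (1306388/407567) = (83687/407567)
flip (83687/407567) -> (407567/83687): both odd, 83687 mod 4 = 3, 407567 mod 4 = 3, so the flip contributes -1; sign now -1
(407567/83687): 407567 mod 83687 = 72819, so (407567/83687) = (72819/83687)
flip (72819/83687) -> (83687/72819): both odd, 72819 mod 4 = 3, 83687 mod 4 = 3, so the flip contributes -1; sign now +1
(83687/72819): 83687 mod 72819 = 10868, so (83687/72819) = (10868/72819)
factor out 2^2: 10868 = 2^2·2717; with 72819 mod 8 = 3, (2/72819) = -1; sign now +1; continue with (2717/72819)
flip (2717/72819) -> (72819/2717): both odd, 2717 mod 4 = 1, 72819 mod 4 = 3, so the flip contributes +1; sign now +1
(72819/2717): 72819 mod 2717 = 2177, so (72819/2717) = (2177/2717)
flip (2177/2717) -> (2717/2177): both odd, 2177 mod 4 = 1, 2717 mod 4 = 1, so the flip contributes +1; sign now +1
(2717/2177): 2717 mod 2177 = 540, so (2717/2177) = (540/2177)
factor out 2^2: 540 = 2^2·135; with 2177 mod 8 = 1, (2/2177) = +1; sign now +1; continue with (135/2177)
flip (135/2177) -> (2177/135): both odd, 135 mod 4 = 3, 2177 mod 4 = 1, so the flip contributes +1; sign now +1
(2177/135): 2177 mod 135 = 17, so (2177/135) = (17/135)
flip (17/135) -> (135/17): both odd, 17 mod 4 = 1, 135 mod 4 = 3, so the flip contributes +1; sign now +1
(135/17): 135 mod 17 = 16, so (135/17) = (16/17)
factor out 2^4: 16 = 2^4·1; with 17 mod 8 = 1, (2/17) = +1; sign now +1; continue with (1/17)
reached (1/17) = 1, so the symbol is +1

1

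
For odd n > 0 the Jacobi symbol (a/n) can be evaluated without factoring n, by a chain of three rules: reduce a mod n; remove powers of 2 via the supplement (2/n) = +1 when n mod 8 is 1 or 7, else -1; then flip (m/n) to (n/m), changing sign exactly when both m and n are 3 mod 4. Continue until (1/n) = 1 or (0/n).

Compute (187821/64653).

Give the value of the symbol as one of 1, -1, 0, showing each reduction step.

0

(187821/64653): 187821 mod 64653 = 58515, so (187821/64653) = (58515/64653)
flip (58515/64653) -> (64653/58515): both odd, 58515 mod 4 = 3, 64653 mod 4 = 1, so the flip contributes +1; sign now +1
(64653/58515): 64653 mod 58515 = 6138, so (64653/58515) = (6138/58515)
factor out 2^1: 6138 = 2^1·3069; with 58515 mod 8 = 3, (2/58515) = -1; sign now -1; continue with (3069/58515)
flip (3069/58515) -> (58515/3069): both odd, 3069 mod 4 = 1, 58515 mod 4 = 3, so the flip contributes +1; sign now -1
(58515/3069): 58515 mod 3069 = 204, so (58515/3069) = (204/3069)
factor out 2^2: 204 = 2^2·51; with 3069 mod 8 = 5, (2/3069) = -1; sign now -1; continue with (51/3069)
flip (51/3069) -> (3069/51): both odd, 51 mod 4 = 3, 3069 mod 4 = 1, so the flip contributes +1; sign now -1
(3069/51): 3069 mod 51 = 9, so (3069/51) = (9/51)
flip (9/51) -> (51/9): both odd, 9 mod 4 = 1, 51 mod 4 = 3, so the flip contributes +1; sign now -1
(51/9): 51 mod 9 = 6, so (51/9) = (6/9)
factor out 2^1: 6 = 2^1·3; with 9 mod 8 = 1, (2/9) = +1; sign now -1; continue with (3/9)
flip (3/9) -> (9/3): both odd, 3 mod 4 = 3, 9 mod 4 = 1, so the flip contributes +1; sign now -1
(9/3): 9 mod 3 = 0, so (9/3) = (0/3)
reached (0/3); gcd(a, n) > 1, so (0/3) = 0 and the symbol is 0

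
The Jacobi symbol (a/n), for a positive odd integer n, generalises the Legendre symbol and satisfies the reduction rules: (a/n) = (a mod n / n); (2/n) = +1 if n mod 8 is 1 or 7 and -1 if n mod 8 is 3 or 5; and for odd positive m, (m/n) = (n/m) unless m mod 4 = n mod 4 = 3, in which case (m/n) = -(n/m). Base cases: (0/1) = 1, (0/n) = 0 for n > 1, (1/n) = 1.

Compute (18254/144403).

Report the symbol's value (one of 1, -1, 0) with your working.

factor out 2^1: 18254 = 2^1·9127; with 144403 mod 8 = 3, (2/144403) = -1; sign now -1; continue with (9127/144403)
flip (9127/144403) -> (144403/9127): both odd, 9127 mod 4 = 3, 144403 mod 4 = 3, so the flip contributes -1; sign now +1
(144403/9127): 144403 mod 9127 = 7498, so (144403/9127) = (7498/9127)
factor out 2^1: 7498 = 2^1·3749; with 9127 mod 8 = 7, (2/9127) = +1; sign now +1; continue with (3749/9127)
flip (3749/9127) -> (9127/3749): both odd, 3749 mod 4 = 1, 9127 mod 4 = 3, so the flip contributes +1; sign now +1
(9127/3749): 9127 mod 3749 = 1629, so (9127/3749) = (1629/3749)
flip (1629/3749) -> (3749/1629): both odd, 1629 mod 4 = 1, 3749 mod 4 = 1, so the flip contributes +1; sign now +1
(3749/1629): 3749 mod 1629 = 491, so (3749/1629) = (491/1629)
flip (491/1629) -> (1629/491): both odd, 491 mod 4 = 3, 1629 mod 4 = 1, so the flip contributes +1; sign now +1
(1629/491): 1629 mod 491 = 156, so (1629/491) = (156/491)
factor out 2^2: 156 = 2^2·39; with 491 mod 8 = 3, (2/491) = -1; sign now +1; continue with (39/491)
flip (39/491) -> (491/39): both odd, 39 mod 4 = 3, 491 mod 4 = 3, so the flip contributes -1; sign now -1
(491/39): 491 mod 39 = 23, so (491/39) = (23/39)
flip (23/39) -> (39/23): both odd, 23 mod 4 = 3, 39 mod 4 = 3, so the flip contributes -1; sign now +1
(39/23): 39 mod 23 = 16, so (39/23) = (16/23)
factor out 2^4: 16 = 2^4·1; with 23 mod 8 = 7, (2/23) = +1; sign now +1; continue with (1/23)
reached (1/23) = 1, so the symbol is +1

1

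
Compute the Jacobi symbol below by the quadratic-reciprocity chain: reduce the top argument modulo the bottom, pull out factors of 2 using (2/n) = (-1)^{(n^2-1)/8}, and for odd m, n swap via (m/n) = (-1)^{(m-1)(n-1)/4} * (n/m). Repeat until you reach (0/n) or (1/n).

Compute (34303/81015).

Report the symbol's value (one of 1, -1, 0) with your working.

reciprocity: (34303/81015) = -1·(81015/34303) since 34303 mod 4 = 3, 81015 mod 4 = 3; sign now -1
(81015/34303) = (12409/34303)   [reduce mod 34303]
reciprocity: (12409/34303) = +1·(34303/12409) since 12409 mod 4 = 1, 34303 mod 4 = 3; sign now -1
(34303/12409) = (9485/12409)   [reduce mod 12409]
reciprocity: (9485/12409) = +1·(12409/9485) since 9485 mod 4 = 1, 12409 mod 4 = 1; sign now -1
(12409/9485) = (2924/9485)   [reduce mod 9485]
2924 = 2^2·731; (2/9485) = -1 since 9485 mod 8 = 5, so (2924/9485) = (-1)^2·(731/9485); sign now -1
reciprocity: (731/9485) = +1·(9485/731) since 731 mod 4 = 3, 9485 mod 4 = 1; sign now -1
(9485/731) = (713/731)   [reduce mod 731]
reciprocity: (713/731) = +1·(731/713) since 713 mod 4 = 1, 731 mod 4 = 3; sign now -1
(731/713) = (18/713)   [reduce mod 713]
18 = 2^1·9; (2/713) = +1 since 713 mod 8 = 1, so (18/713) = (+1)^1·(9/713); sign now -1
reciprocity: (9/713) = +1·(713/9) since 9 mod 4 = 1, 713 mod 4 = 1; sign now -1
(713/9) = (2/9)   [reduce mod 9]
2 = 2^1·1; (2/9) = +1 since 9 mod 8 = 1, so (2/9) = (+1)^1·(1/9); sign now -1
(1/9) = 1; final value = sign = -1

-1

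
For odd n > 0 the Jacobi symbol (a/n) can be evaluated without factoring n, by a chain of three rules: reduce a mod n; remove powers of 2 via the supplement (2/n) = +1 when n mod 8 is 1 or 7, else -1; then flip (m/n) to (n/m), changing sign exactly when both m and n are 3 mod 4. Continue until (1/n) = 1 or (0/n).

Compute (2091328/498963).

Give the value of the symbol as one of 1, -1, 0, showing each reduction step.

-1

(2091328/498963) = (95476/498963)   [reduce mod 498963]
95476 = 2^2·23869; (2/498963) = -1 since 498963 mod 8 = 3, so (95476/498963) = (-1)^2·(23869/498963); sign now +1
reciprocity: (23869/498963) = +1·(498963/23869) since 23869 mod 4 = 1, 498963 mod 4 = 3; sign now +1
(498963/23869) = (21583/23869)   [reduce mod 23869]
reciprocity: (21583/23869) = +1·(23869/21583) since 21583 mod 4 = 3, 23869 mod 4 = 1; sign now +1
(23869/21583) = (2286/21583)   [reduce mod 21583]
2286 = 2^1·1143; (2/21583) = +1 since 21583 mod 8 = 7, so (2286/21583) = (+1)^1·(1143/21583); sign now +1
reciprocity: (1143/21583) = -1·(21583/1143) since 1143 mod 4 = 3, 21583 mod 4 = 3; sign now -1
(21583/1143) = (1009/1143)   [reduce mod 1143]
reciprocity: (1009/1143) = +1·(1143/1009) since 1009 mod 4 = 1, 1143 mod 4 = 3; sign now -1
(1143/1009) = (134/1009)   [reduce mod 1009]
134 = 2^1·67; (2/1009) = +1 since 1009 mod 8 = 1, so (134/1009) = (+1)^1·(67/1009); sign now -1
reciprocity: (67/1009) = +1·(1009/67) since 67 mod 4 = 3, 1009 mod 4 = 1; sign now -1
(1009/67) = (4/67)   [reduce mod 67]
4 = 2^2·1; (2/67) = -1 since 67 mod 8 = 3, so (4/67) = (-1)^2·(1/67); sign now -1
(1/67) = 1; final value = sign = -1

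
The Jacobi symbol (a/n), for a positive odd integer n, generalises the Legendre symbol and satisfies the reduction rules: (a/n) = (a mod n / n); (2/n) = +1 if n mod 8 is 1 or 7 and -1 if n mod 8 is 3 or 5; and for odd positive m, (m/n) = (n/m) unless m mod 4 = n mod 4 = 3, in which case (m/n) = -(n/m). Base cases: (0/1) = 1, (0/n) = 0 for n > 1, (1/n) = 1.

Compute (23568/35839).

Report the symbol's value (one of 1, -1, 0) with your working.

-1

23568 = 2^4·1473; (2/35839) = +1 since 35839 mod 8 = 7, so (23568/35839) = (+1)^4·(1473/35839); sign now +1
reciprocity: (1473/35839) = +1·(35839/1473) since 1473 mod 4 = 1, 35839 mod 4 = 3; sign now +1
(35839/1473) = (487/1473)   [reduce mod 1473]
reciprocity: (487/1473) = +1·(1473/487) since 487 mod 4 = 3, 1473 mod 4 = 1; sign now +1
(1473/487) = (12/487)   [reduce mod 487]
12 = 2^2·3; (2/487) = +1 since 487 mod 8 = 7, so (12/487) = (+1)^2·(3/487); sign now +1
reciprocity: (3/487) = -1·(487/3) since 3 mod 4 = 3, 487 mod 4 = 3; sign now -1
(487/3) = (1/3)   [reduce mod 3]
(1/3) = 1; final value = sign = -1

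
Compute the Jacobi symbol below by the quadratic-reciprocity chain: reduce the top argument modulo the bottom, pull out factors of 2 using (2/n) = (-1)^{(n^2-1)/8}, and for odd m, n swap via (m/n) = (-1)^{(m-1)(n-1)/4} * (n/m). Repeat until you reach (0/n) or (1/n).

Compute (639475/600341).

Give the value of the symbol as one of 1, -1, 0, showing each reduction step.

1

(639475/600341) = (39134/600341)   [reduce mod 600341]
39134 = 2^1·19567; (2/600341) = -1 since 600341 mod 8 = 5, so (39134/600341) = (-1)^1·(19567/600341); sign now -1
reciprocity: (19567/600341) = +1·(600341/19567) since 19567 mod 4 = 3, 600341 mod 4 = 1; sign now -1
(600341/19567) = (13331/19567)   [reduce mod 19567]
reciprocity: (13331/19567) = -1·(19567/13331) since 13331 mod 4 = 3, 19567 mod 4 = 3; sign now +1
(19567/13331) = (6236/13331)   [reduce mod 13331]
6236 = 2^2·1559; (2/13331) = -1 since 13331 mod 8 = 3, so (6236/13331) = (-1)^2·(1559/13331); sign now +1
reciprocity: (1559/13331) = -1·(13331/1559) since 1559 mod 4 = 3, 13331 mod 4 = 3; sign now -1
(13331/1559) = (859/1559)   [reduce mod 1559]
reciprocity: (859/1559) = -1·(1559/859) since 859 mod 4 = 3, 1559 mod 4 = 3; sign now +1
(1559/859) = (700/859)   [reduce mod 859]
700 = 2^2·175; (2/859) = -1 since 859 mod 8 = 3, so (700/859) = (-1)^2·(175/859); sign now +1
reciprocity: (175/859) = -1·(859/175) since 175 mod 4 = 3, 859 mod 4 = 3; sign now -1
(859/175) = (159/175)   [reduce mod 175]
reciprocity: (159/175) = -1·(175/159) since 159 mod 4 = 3, 175 mod 4 = 3; sign now +1
(175/159) = (16/159)   [reduce mod 159]
16 = 2^4·1; (2/159) = +1 since 159 mod 8 = 7, so (16/159) = (+1)^4·(1/159); sign now +1
(1/159) = 1; final value = sign = +1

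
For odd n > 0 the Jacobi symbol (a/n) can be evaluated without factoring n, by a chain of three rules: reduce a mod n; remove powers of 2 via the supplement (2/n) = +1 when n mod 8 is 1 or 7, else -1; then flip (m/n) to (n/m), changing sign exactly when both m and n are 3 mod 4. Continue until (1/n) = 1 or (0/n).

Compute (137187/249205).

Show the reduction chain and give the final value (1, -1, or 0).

1

flip (137187/249205) -> (249205/137187): both odd, 137187 mod 4 = 3, 249205 mod 4 = 1, so the flip contributes +1; sign now +1
(249205/137187): 249205 mod 137187 = 112018, so (249205/137187) = (112018/137187)
factor out 2^1: 112018 = 2^1·56009; with 137187 mod 8 = 3, (2/137187) = -1; sign now -1; continue with (56009/137187)
flip (56009/137187) -> (137187/56009): both odd, 56009 mod 4 = 1, 137187 mod 4 = 3, so the flip contributes +1; sign now -1
(137187/56009): 137187 mod 56009 = 25169, so (137187/56009) = (25169/56009)
flip (25169/56009) -> (56009/25169): both odd, 25169 mod 4 = 1, 56009 mod 4 = 1, so the flip contributes +1; sign now -1
(56009/25169): 56009 mod 25169 = 5671, so (56009/25169) = (5671/25169)
flip (5671/25169) -> (25169/5671): both odd, 5671 mod 4 = 3, 25169 mod 4 = 1, so the flip contributes +1; sign now -1
(25169/5671): 25169 mod 5671 = 2485, so (25169/5671) = (2485/5671)
flip (2485/5671) -> (5671/2485): both odd, 2485 mod 4 = 1, 5671 mod 4 = 3, so the flip contributes +1; sign now -1
(5671/2485): 5671 mod 2485 = 701, so (5671/2485) = (701/2485)
flip (701/2485) -> (2485/701): both odd, 701 mod 4 = 1, 2485 mod 4 = 1, so the flip contributes +1; sign now -1
(2485/701): 2485 mod 701 = 382, so (2485/701) = (382/701)
factor out 2^1: 382 = 2^1·191; with 701 mod 8 = 5, (2/701) = -1; sign now +1; continue with (191/701)
flip (191/701) -> (701/191): both odd, 191 mod 4 = 3, 701 mod 4 = 1, so the flip contributes +1; sign now +1
(701/191): 701 mod 191 = 128, so (701/191) = (128/191)
factor out 2^7: 128 = 2^7·1; with 191 mod 8 = 7, (2/191) = +1; sign now +1; continue with (1/191)
reached (1/191) = 1, so the symbol is +1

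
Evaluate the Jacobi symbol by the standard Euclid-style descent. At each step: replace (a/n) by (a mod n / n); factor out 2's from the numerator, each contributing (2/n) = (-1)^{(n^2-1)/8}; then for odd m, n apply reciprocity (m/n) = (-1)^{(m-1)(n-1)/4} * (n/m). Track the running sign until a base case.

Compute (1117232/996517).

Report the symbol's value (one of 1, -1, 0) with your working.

(1117232/996517): 1117232 mod 996517 = 120715, so (1117232/996517) = (120715/996517)
flip (120715/996517) -> (996517/120715): both odd, 120715 mod 4 = 3, 996517 mod 4 = 1, so the flip contributes +1; sign now +1
(996517/120715): 996517 mod 120715 = 30797, so (996517/120715) = (30797/120715)
flip (30797/120715) -> (120715/30797): both odd, 30797 mod 4 = 1, 120715 mod 4 = 3, so the flip contributes +1; sign now +1
(120715/30797): 120715 mod 30797 = 28324, so (120715/30797) = (28324/30797)
factor out 2^2: 28324 = 2^2·7081; with 30797 mod 8 = 5, (2/30797) = -1; sign now +1; continue with (7081/30797)
flip (7081/30797) -> (30797/7081): both odd, 7081 mod 4 = 1, 30797 mod 4 = 1, so the flip contributes +1; sign now +1
(30797/7081): 30797 mod 7081 = 2473, so (30797/7081) = (2473/7081)
flip (2473/7081) -> (7081/2473): both odd, 2473 mod 4 = 1, 7081 mod 4 = 1, so the flip contributes +1; sign now +1
(7081/2473): 7081 mod 2473 = 2135, so (7081/2473) = (2135/2473)
flip (2135/2473) -> (2473/2135): both odd, 2135 mod 4 = 3, 2473 mod 4 = 1, so the flip contributes +1; sign now +1
(2473/2135): 2473 mod 2135 = 338, so (2473/2135) = (338/2135)
factor out 2^1: 338 = 2^1·169; with 2135 mod 8 = 7, (2/2135) = +1; sign now +1; continue with (169/2135)
flip (169/2135) -> (2135/169): both odd, 169 mod 4 = 1, 2135 mod 4 = 3, so the flip contributes +1; sign now +1
(2135/169): 2135 mod 169 = 107, so (2135/169) = (107/169)
flip (107/169) -> (169/107): both odd, 107 mod 4 = 3, 169 mod 4 = 1, so the flip contributes +1; sign now +1
(169/107): 169 mod 107 = 62, so (169/107) = (62/107)
factor out 2^1: 62 = 2^1·31; with 107 mod 8 = 3, (2/107) = -1; sign now -1; continue with (31/107)
flip (31/107) -> (107/31): both odd, 31 mod 4 = 3, 107 mod 4 = 3, so the flip contributes -1; sign now +1
(107/31): 107 mod 31 = 14, so (107/31) = (14/31)
factor out 2^1: 14 = 2^1·7; with 31 mod 8 = 7, (2/31) = +1; sign now +1; continue with (7/31)
flip (7/31) -> (31/7): both odd, 7 mod 4 = 3, 31 mod 4 = 3, so the flip contributes -1; sign now -1
(31/7): 31 mod 7 = 3, so (31/7) = (3/7)
flip (3/7) -> (7/3): both odd, 3 mod 4 = 3, 7 mod 4 = 3, so the flip contributes -1; sign now +1
(7/3): 7 mod 3 = 1, so (7/3) = (1/3)
reached (1/3) = 1, so the symbol is +1

1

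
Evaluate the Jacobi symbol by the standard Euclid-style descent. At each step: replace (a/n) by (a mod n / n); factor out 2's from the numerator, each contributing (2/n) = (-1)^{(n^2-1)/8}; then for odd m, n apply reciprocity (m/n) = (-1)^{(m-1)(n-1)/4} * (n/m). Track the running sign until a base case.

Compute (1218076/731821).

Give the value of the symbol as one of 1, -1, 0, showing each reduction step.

-1

(1218076/731821): 1218076 mod 731821 = 486255, so (1218076/731821) = (486255/731821)
flip (486255/731821) -> (731821/486255): both odd, 486255 mod 4 = 3, 731821 mod 4 = 1, so the flip contributes +1; sign now +1
(731821/486255): 731821 mod 486255 = 245566, so (731821/486255) = (245566/486255)
factor out 2^1: 245566 = 2^1·122783; with 486255 mod 8 = 7, (2/486255) = +1; sign now +1; continue with (122783/486255)
flip (122783/486255) -> (486255/122783): both odd, 122783 mod 4 = 3, 486255 mod 4 = 3, so the flip contributes -1; sign now -1
(486255/122783): 486255 mod 122783 = 117906, so (486255/122783) = (117906/122783)
factor out 2^1: 117906 = 2^1·58953; with 122783 mod 8 = 7, (2/122783) = +1; sign now -1; continue with (58953/122783)
flip (58953/122783) -> (122783/58953): both odd, 58953 mod 4 = 1, 122783 mod 4 = 3, so the flip contributes +1; sign now -1
(122783/58953): 122783 mod 58953 = 4877, so (122783/58953) = (4877/58953)
flip (4877/58953) -> (58953/4877): both odd, 4877 mod 4 = 1, 58953 mod 4 = 1, so the flip contributes +1; sign now -1
(58953/4877): 58953 mod 4877 = 429, so (58953/4877) = (429/4877)
flip (429/4877) -> (4877/429): both odd, 429 mod 4 = 1, 4877 mod 4 = 1, so the flip contributes +1; sign now -1
(4877/429): 4877 mod 429 = 158, so (4877/429) = (158/429)
factor out 2^1: 158 = 2^1·79; with 429 mod 8 = 5, (2/429) = -1; sign now +1; continue with (79/429)
flip (79/429) -> (429/79): both odd, 79 mod 4 = 3, 429 mod 4 = 1, so the flip contributes +1; sign now +1
(429/79): 429 mod 79 = 34, so (429/79) = (34/79)
factor out 2^1: 34 = 2^1·17; with 79 mod 8 = 7, (2/79) = +1; sign now +1; continue with (17/79)
flip (17/79) -> (79/17): both odd, 17 mod 4 = 1, 79 mod 4 = 3, so the flip contributes +1; sign now +1
(79/17): 79 mod 17 = 11, so (79/17) = (11/17)
flip (11/17) -> (17/11): both odd, 11 mod 4 = 3, 17 mod 4 = 1, so the flip contributes +1; sign now +1
(17/11): 17 mod 11 = 6, so (17/11) = (6/11)
factor out 2^1: 6 = 2^1·3; with 11 mod 8 = 3, (2/11) = -1; sign now -1; continue with (3/11)
flip (3/11) -> (11/3): both odd, 3 mod 4 = 3, 11 mod 4 = 3, so the flip contributes -1; sign now +1
(11/3): 11 mod 3 = 2, so (11/3) = (2/3)
factor out 2^1: 2 = 2^1·1; with 3 mod 8 = 3, (2/3) = -1; sign now -1; continue with (1/3)
reached (1/3) = 1, so the symbol is -1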